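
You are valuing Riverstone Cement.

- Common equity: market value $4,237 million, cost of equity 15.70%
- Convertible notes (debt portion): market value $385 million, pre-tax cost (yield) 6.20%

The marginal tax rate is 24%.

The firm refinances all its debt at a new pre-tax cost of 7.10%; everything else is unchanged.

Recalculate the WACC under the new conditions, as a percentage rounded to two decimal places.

After the change:
Total capital V = 4237 + 385 = 4622.
Equity: weight = 4237/4622 = 0.9167; cost = 15.7%.
Convertible notes (debt portion): weight = 385/4622 = 0.0833; after-tax cost = 7.1% × (1 − 24%) = 5.3960%.
WACC = 0.9167 × 15.7000% + 0.0833 × 5.3960% = 14.8417%.

14.84%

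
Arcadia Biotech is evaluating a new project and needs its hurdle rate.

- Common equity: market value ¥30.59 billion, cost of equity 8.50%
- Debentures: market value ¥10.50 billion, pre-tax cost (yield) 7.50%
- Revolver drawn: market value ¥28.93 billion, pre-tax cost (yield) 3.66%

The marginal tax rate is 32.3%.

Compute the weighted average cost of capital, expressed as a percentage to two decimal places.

5.50%

Total capital V = 30.59 + 10.5 + 28.93 = 70.02.
Equity: weight = 30.59/70.02 = 0.4369; cost = 8.5%.
Debentures: weight = 10.5/70.02 = 0.1500; after-tax cost = 7.5% × (1 − 32.3%) = 5.0775%.
Revolver drawn: weight = 28.93/70.02 = 0.4132; after-tax cost = 3.66% × (1 − 32.3%) = 2.4778%.
WACC = 0.4369 × 8.5000% + 0.1500 × 5.0775% + 0.4132 × 2.4778% = 5.4986%.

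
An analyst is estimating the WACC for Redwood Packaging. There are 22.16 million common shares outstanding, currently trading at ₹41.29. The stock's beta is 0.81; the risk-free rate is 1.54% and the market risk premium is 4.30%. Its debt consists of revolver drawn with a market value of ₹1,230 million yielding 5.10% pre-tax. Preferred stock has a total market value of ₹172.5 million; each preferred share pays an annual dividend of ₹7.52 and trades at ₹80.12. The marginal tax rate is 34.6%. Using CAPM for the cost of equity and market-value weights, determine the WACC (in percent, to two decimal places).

4.45%

Cost of equity via CAPM: Re = 1.54% + 0.81 × 4.3% = 5.0230%.
Cost of preferred: Rp = 7.52 / 80.12 = 9.3859%.
Market value of equity E = 41.29 × 22.16m = 914.9864m.
Total capital V = 914.9864 + 172.5 + 1230 = 2317.4864.
Equity: weight = 914.9864/2317.4864 = 0.3948; cost = 5.023%.
Preferred: weight = 172.5/2317.4864 = 0.0744; cost = 9.3859%.
Revolver drawn: weight = 1230/2317.4864 = 0.5307; after-tax cost = 5.1% × (1 − 34.6%) = 3.3354%.
WACC = 0.3948 × 5.0230% + 0.0744 × 9.3859% + 0.5307 × 3.3354% = 4.4521%.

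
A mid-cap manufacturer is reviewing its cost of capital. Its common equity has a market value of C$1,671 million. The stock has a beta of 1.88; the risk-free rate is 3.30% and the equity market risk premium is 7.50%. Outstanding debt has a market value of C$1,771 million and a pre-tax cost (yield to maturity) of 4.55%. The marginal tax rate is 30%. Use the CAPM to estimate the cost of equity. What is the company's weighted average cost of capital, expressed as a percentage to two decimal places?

10.09%

Cost of equity via CAPM: Re = 3.3% + 1.88 × 7.5% = 17.4000%.
Total capital V = 1671 + 1771 = 3442.
Equity: weight = 1671/3442 = 0.4855; cost = 17.4%.
Debt: weight = 1771/3442 = 0.5145; after-tax cost = 4.55% × (1 − 30%) = 3.1850%.
WACC = 0.4855 × 17.4000% + 0.5145 × 3.1850% = 10.0860%.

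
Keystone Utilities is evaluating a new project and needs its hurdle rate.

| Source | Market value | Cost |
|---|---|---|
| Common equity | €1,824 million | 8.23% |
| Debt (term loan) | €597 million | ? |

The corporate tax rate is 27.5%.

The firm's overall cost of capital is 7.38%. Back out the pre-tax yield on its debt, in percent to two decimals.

6.60%

Total capital V = 1824 + 597 = 2421.
Equity weight = 1824/2421 = 0.7534.
Term loan weight = 597/2421 = 0.2466.
Equity contribution = 0.7534 × 8.23% = 6.2005%.
Remaining for debt = 7.38% − 6.2005% = 1.1795%.
Rd × (1 − 27.5%) × 0.2466 = 1.1795%  ⇒  Rd = 6.5973%.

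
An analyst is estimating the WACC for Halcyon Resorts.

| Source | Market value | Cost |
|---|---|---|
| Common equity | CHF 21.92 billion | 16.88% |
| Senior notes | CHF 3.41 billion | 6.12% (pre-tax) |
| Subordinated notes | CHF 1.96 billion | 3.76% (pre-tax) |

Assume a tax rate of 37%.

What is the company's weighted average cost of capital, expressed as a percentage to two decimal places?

14.21%

Total capital V = 21.92 + 3.41 + 1.96 = 27.29.
Equity: weight = 21.92/27.29 = 0.8032; cost = 16.88%.
Senior notes: weight = 3.41/27.29 = 0.1250; after-tax cost = 6.12% × (1 − 37%) = 3.8556%.
Subordinated notes: weight = 1.96/27.29 = 0.0718; after-tax cost = 3.76% × (1 − 37%) = 2.3688%.
WACC = 0.8032 × 16.8800% + 0.1250 × 3.8556% + 0.0718 × 2.3688% = 14.2103%.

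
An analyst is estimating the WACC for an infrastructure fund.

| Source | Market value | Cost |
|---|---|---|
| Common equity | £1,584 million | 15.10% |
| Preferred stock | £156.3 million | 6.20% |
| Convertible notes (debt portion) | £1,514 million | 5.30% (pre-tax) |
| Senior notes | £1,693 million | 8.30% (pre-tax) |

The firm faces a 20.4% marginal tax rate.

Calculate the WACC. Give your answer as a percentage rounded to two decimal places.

Total capital V = 1584 + 156.3 + 1514 + 1693 = 4947.3.
Equity: weight = 1584/4947.3 = 0.3202; cost = 15.1%.
Preferred: weight = 156.3/4947.3 = 0.0316; cost = 6.2%.
Convertible notes (debt portion): weight = 1514/4947.3 = 0.3060; after-tax cost = 5.3% × (1 − 20.4%) = 4.2188%.
Senior notes: weight = 1693/4947.3 = 0.3422; after-tax cost = 8.3% × (1 − 20.4%) = 6.6068%.
WACC = 0.3202 × 15.1000% + 0.0316 × 6.2000% + 0.3060 × 4.2188% + 0.3422 × 6.6068% = 8.5825%.

8.58%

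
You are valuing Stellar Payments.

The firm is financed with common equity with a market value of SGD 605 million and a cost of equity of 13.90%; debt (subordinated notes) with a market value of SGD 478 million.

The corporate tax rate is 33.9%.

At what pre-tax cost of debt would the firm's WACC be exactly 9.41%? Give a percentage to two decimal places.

Total capital V = 605 + 478 = 1083.
Equity weight = 605/1083 = 0.5586.
Subordinated notes weight = 478/1083 = 0.4414.
Equity contribution = 0.5586 × 13.9% = 7.7650%.
Remaining for debt = 9.41% − 7.7650% = 1.6450%.
Rd × (1 − 33.9%) × 0.4414 = 1.6450%  ⇒  Rd = 5.6385%.

5.64%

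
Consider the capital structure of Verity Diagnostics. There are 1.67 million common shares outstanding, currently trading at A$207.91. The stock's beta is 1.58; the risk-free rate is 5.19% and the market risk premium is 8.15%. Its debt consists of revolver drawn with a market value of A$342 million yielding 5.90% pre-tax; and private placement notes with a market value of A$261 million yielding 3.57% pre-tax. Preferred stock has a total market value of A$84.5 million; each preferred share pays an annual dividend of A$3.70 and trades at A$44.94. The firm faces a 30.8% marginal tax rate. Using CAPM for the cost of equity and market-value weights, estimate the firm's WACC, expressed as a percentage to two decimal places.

8.71%

Cost of equity via CAPM: Re = 5.19% + 1.58 × 8.15% = 18.0670%.
Cost of preferred: Rp = 3.7 / 44.94 = 8.2332%.
Market value of equity E = 207.91 × 1.67m = 347.2097m.
Total capital V = 347.2097 + 84.5 + 342 + 261 = 1034.7097.
Equity: weight = 347.2097/1034.7097 = 0.3356; cost = 18.067%.
Preferred: weight = 84.5/1034.7097 = 0.0817; cost = 8.2332%.
Revolver drawn: weight = 342/1034.7097 = 0.3305; after-tax cost = 5.9% × (1 − 30.8%) = 4.0828%.
Private placement notes: weight = 261/1034.7097 = 0.2522; after-tax cost = 3.57% × (1 − 30.8%) = 2.4704%.
WACC = 0.3356 × 18.0670% + 0.0817 × 8.2332% + 0.3305 × 4.0828% + 0.2522 × 2.4704% = 8.7076%.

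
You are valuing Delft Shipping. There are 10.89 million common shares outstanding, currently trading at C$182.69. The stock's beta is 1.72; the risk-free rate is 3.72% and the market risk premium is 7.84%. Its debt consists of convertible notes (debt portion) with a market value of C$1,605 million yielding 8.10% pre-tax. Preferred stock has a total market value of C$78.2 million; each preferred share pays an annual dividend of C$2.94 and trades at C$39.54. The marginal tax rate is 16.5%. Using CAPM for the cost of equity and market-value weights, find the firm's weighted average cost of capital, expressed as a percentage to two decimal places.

12.43%

Cost of equity via CAPM: Re = 3.72% + 1.72 × 7.84% = 17.2048%.
Cost of preferred: Rp = 2.94 / 39.54 = 7.4355%.
Market value of equity E = 182.69 × 10.89m = 1989.4941m.
Total capital V = 1989.4941 + 78.2 + 1605 = 3672.6941.
Equity: weight = 1989.4941/3672.6941 = 0.5417; cost = 17.2048%.
Preferred: weight = 78.2/3672.6941 = 0.0213; cost = 7.4355%.
Convertible notes (debt portion): weight = 1605/3672.6941 = 0.4370; after-tax cost = 8.1% × (1 − 16.5%) = 6.7635%.
WACC = 0.5417 × 17.2048% + 0.0213 × 7.4355% + 0.4370 × 6.7635% = 12.4338%.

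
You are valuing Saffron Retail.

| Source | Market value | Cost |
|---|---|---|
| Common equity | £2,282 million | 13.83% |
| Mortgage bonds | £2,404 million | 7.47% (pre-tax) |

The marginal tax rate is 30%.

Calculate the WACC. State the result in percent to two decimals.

Total capital V = 2282 + 2404 = 4686.
Equity: weight = 2282/4686 = 0.4870; cost = 13.83%.
Mortgage bonds: weight = 2404/4686 = 0.5130; after-tax cost = 7.47% × (1 − 30%) = 5.2290%.
WACC = 0.4870 × 13.8300% + 0.5130 × 5.2290% = 9.4175%.

9.42%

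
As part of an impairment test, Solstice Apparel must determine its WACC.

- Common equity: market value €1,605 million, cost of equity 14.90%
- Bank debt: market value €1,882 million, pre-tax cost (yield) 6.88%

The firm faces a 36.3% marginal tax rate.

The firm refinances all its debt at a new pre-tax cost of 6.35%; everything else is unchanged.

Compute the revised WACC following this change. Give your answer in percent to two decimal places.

9.04%

After the change:
Total capital V = 1605 + 1882 = 3487.
Equity: weight = 1605/3487 = 0.4603; cost = 14.9%.
Bank debt: weight = 1882/3487 = 0.5397; after-tax cost = 6.35% × (1 − 36.3%) = 4.0450%.
WACC = 0.4603 × 14.9000% + 0.5397 × 4.0450% = 9.0413%.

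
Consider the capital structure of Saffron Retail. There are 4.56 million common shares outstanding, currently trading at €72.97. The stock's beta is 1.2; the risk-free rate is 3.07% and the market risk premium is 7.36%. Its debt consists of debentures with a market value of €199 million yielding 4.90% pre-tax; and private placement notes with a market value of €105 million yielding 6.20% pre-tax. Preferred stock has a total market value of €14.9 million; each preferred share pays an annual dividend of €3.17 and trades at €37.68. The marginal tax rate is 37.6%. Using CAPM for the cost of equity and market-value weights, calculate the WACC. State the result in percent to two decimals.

7.83%

Cost of equity via CAPM: Re = 3.07% + 1.2 × 7.36% = 11.9020%.
Cost of preferred: Rp = 3.17 / 37.68 = 8.4130%.
Market value of equity E = 72.97 × 4.56m = 332.7432m.
Total capital V = 332.7432 + 14.9 + 199 + 105 = 651.6432.
Equity: weight = 332.7432/651.6432 = 0.5106; cost = 11.902%.
Preferred: weight = 14.9/651.6432 = 0.0229; cost = 8.413%.
Debentures: weight = 199/651.6432 = 0.3054; after-tax cost = 4.9% × (1 − 37.6%) = 3.0576%.
Private placement notes: weight = 105/651.6432 = 0.1611; after-tax cost = 6.2% × (1 − 37.6%) = 3.8688%.
WACC = 0.5106 × 11.9020% + 0.0229 × 8.4130% + 0.3054 × 3.0576% + 0.1611 × 3.8688% = 7.8269%.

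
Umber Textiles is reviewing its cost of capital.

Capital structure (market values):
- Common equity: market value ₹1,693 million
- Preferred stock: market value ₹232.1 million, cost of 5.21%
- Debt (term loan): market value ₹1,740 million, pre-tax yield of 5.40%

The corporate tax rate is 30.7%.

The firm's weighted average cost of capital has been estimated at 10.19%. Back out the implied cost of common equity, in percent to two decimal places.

17.50%

Total capital V = 1693 + 232.1 + 1740 = 3665.1.
Equity weight = 1693/3665.1 = 0.4619.
Preferred weight = 232.1/3665.1 = 0.0633.
Term loan weight = 1740/3665.1 = 0.4747.
Debt contribution = 0.4747 × 5.4% × (1 − 30.7%) = 1.7766%.
Preferred contribution = 0.0633 × 5.21% = 0.3299%.
Required equity contribution = 10.19% − 2.1065% = 8.0835%.
Re = 8.0835% / 0.4619 = 17.4995%.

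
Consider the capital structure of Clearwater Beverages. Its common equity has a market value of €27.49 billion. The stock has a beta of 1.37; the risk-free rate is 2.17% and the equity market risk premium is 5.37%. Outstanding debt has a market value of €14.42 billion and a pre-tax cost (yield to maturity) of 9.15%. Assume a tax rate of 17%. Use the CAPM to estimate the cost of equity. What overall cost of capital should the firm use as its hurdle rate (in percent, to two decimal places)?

8.86%

Cost of equity via CAPM: Re = 2.17% + 1.37 × 5.37% = 9.5269%.
Total capital V = 27.49 + 14.42 = 41.91.
Equity: weight = 27.49/41.91 = 0.6559; cost = 9.5269%.
Debt: weight = 14.42/41.91 = 0.3441; after-tax cost = 9.15% × (1 − 17%) = 7.5945%.
WACC = 0.6559 × 9.5269% + 0.3441 × 7.5945% = 8.8620%.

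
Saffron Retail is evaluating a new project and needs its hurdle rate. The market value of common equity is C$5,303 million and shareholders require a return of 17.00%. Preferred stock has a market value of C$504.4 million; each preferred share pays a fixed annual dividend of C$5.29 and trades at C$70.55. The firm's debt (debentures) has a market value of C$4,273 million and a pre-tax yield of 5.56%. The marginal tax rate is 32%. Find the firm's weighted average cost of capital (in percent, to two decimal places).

Cost of preferred: Rp = 5.29 / 70.55 = 7.4982%.
Total capital V = 5303 + 504.4 + 4273 = 10080.4.
Equity: weight = 5303/10080.4 = 0.5261; cost = 17%.
Preferred: weight = 504.4/10080.4 = 0.0500; cost = 7.4982%.
Debentures: weight = 4273/10080.4 = 0.4239; after-tax cost = 5.56% × (1 − 32%) = 3.7808%.
WACC = 0.5261 × 17.0000% + 0.0500 × 7.4982% + 0.4239 × 3.7808% = 10.9210%.

10.92%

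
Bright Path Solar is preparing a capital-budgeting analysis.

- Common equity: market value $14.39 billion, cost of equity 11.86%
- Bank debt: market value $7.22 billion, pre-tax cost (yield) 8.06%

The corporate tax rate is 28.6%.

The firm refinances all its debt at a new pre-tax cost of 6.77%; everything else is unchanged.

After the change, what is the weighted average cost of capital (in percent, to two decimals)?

9.51%

After the change:
Total capital V = 14.39 + 7.22 = 21.61.
Equity: weight = 14.39/21.61 = 0.6659; cost = 11.86%.
Bank debt: weight = 7.22/21.61 = 0.3341; after-tax cost = 6.77% × (1 − 28.6%) = 4.8338%.
WACC = 0.6659 × 11.8600% + 0.3341 × 4.8338% = 9.5125%.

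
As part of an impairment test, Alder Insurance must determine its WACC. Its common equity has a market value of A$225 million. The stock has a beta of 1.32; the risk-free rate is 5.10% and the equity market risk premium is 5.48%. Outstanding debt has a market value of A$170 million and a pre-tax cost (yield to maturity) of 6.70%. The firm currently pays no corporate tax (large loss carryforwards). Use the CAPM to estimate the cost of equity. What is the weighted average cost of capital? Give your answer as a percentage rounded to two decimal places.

9.91%

Cost of equity via CAPM: Re = 5.1% + 1.32 × 5.48% = 12.3336%.
Total capital V = 225 + 170 = 395.
Equity: weight = 225/395 = 0.5696; cost = 12.3336%.
Debt: weight = 170/395 = 0.4304; after-tax cost = 6.7% × (1 − 0%) = 6.7000%.
WACC = 0.5696 × 12.3336% + 0.4304 × 6.7000% = 9.9090%.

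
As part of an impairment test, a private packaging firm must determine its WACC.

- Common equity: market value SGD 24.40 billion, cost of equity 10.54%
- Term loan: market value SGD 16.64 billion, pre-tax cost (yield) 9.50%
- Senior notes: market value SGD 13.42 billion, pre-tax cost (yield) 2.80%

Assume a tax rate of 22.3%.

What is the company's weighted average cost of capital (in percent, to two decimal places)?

Total capital V = 24.4 + 16.64 + 13.42 = 54.46.
Equity: weight = 24.4/54.46 = 0.4480; cost = 10.54%.
Term loan: weight = 16.64/54.46 = 0.3055; after-tax cost = 9.5% × (1 − 22.3%) = 7.3815%.
Senior notes: weight = 13.42/54.46 = 0.2464; after-tax cost = 2.8% × (1 − 22.3%) = 2.1756%.
WACC = 0.4480 × 10.5400% + 0.3055 × 7.3815% + 0.2464 × 2.1756% = 7.5138%.

7.51%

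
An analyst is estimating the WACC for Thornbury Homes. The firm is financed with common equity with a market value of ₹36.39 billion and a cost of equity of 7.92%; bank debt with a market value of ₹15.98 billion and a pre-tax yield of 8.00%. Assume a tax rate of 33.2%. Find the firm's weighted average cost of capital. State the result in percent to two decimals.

Total capital V = 36.39 + 15.98 = 52.37.
Equity: weight = 36.39/52.37 = 0.6949; cost = 7.92%.
Bank debt: weight = 15.98/52.37 = 0.3051; after-tax cost = 8% × (1 − 33.2%) = 5.3440%.
WACC = 0.6949 × 7.9200% + 0.3051 × 5.3440% = 7.1340%.

7.13%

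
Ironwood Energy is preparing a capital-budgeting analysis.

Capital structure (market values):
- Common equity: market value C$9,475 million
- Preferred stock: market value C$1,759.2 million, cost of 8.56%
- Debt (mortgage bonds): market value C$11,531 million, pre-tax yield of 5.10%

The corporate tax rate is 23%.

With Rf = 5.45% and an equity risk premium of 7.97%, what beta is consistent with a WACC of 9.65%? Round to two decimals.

Total capital V = 9475 + 1759.2 + 11531 = 22765.2.
Equity weight = 9475/22765.2 = 0.4162.
Preferred weight = 1759.2/22765.2 = 0.0773.
Mortgage bonds weight = 11531/22765.2 = 0.5065.
Debt contribution = 0.5065 × 5.1% × (1 − 23%) = 1.9891%.
Preferred contribution = 0.0773 × 8.56% = 0.6615%.
Required equity contribution = 9.65% − 2.6506% = 6.9994%  ⇒  Re = 16.8172%.
CAPM: 16.8172% = 5.45% + β × 7.97%  ⇒  β = 1.4263.

1.43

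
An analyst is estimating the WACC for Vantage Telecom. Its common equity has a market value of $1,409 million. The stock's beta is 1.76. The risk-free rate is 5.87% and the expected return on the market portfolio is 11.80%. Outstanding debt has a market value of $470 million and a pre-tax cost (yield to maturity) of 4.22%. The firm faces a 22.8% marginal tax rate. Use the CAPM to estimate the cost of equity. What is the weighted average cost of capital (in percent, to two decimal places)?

13.04%

Market risk premium = 11.8% − 5.87% = 5.93%.
Cost of equity via CAPM: Re = 5.87% + 1.76 × 5.93% = 16.3068%.
Total capital V = 1409 + 470 = 1879.
Equity: weight = 1409/1879 = 0.7499; cost = 16.3068%.
Debt: weight = 470/1879 = 0.2501; after-tax cost = 4.22% × (1 − 22.8%) = 3.2578%.
WACC = 0.7499 × 16.3068% + 0.2501 × 3.2578% = 13.0428%.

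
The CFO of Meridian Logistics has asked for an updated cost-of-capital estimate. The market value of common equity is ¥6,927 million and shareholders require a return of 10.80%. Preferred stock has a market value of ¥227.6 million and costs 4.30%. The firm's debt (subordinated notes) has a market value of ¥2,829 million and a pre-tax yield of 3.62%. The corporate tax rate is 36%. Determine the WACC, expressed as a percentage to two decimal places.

8.25%

Total capital V = 6927 + 227.6 + 2829 = 9983.6.
Equity: weight = 6927/9983.6 = 0.6938; cost = 10.8%.
Preferred: weight = 227.6/9983.6 = 0.0228; cost = 4.3%.
Subordinated notes: weight = 2829/9983.6 = 0.2834; after-tax cost = 3.62% × (1 − 36%) = 2.3168%.
WACC = 0.6938 × 10.8000% + 0.0228 × 4.3000% + 0.2834 × 2.3168% = 8.2480%.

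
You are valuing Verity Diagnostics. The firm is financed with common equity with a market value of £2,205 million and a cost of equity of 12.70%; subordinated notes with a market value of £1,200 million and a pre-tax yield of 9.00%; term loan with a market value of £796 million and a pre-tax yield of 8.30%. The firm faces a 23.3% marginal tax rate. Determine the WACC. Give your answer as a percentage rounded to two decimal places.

9.84%

Total capital V = 2205 + 1200 + 796 = 4201.
Equity: weight = 2205/4201 = 0.5249; cost = 12.7%.
Subordinated notes: weight = 1200/4201 = 0.2856; after-tax cost = 9% × (1 − 23.3%) = 6.9030%.
Term loan: weight = 796/4201 = 0.1895; after-tax cost = 8.3% × (1 − 23.3%) = 6.3661%.
WACC = 0.5249 × 12.7000% + 0.2856 × 6.9030% + 0.1895 × 6.3661% = 9.8440%.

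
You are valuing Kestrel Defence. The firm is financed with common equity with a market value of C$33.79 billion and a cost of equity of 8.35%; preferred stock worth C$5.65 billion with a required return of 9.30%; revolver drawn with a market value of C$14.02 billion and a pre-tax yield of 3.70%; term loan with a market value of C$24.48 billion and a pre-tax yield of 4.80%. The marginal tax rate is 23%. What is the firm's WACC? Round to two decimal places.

Total capital V = 33.79 + 5.65 + 14.02 + 24.48 = 77.94.
Equity: weight = 33.79/77.94 = 0.4335; cost = 8.35%.
Preferred: weight = 5.65/77.94 = 0.0725; cost = 9.3%.
Revolver drawn: weight = 14.02/77.94 = 0.1799; after-tax cost = 3.7% × (1 − 23%) = 2.8490%.
Term loan: weight = 24.48/77.94 = 0.3141; after-tax cost = 4.8% × (1 − 23%) = 3.6960%.
WACC = 0.4335 × 8.3500% + 0.0725 × 9.3000% + 0.1799 × 2.8490% + 0.3141 × 3.6960% = 5.9676%.

5.97%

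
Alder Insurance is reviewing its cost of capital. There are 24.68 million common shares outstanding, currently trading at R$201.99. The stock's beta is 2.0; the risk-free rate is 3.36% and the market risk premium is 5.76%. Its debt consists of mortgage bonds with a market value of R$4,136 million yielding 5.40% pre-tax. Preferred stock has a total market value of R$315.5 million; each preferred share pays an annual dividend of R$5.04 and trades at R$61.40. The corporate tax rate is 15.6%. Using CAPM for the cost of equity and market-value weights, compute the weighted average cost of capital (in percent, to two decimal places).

Cost of equity via CAPM: Re = 3.36% + 2.0 × 5.76% = 14.8800%.
Cost of preferred: Rp = 5.04 / 61.4 = 8.2085%.
Market value of equity E = 201.99 × 24.68m = 4985.1132m.
Total capital V = 4985.1132 + 315.5 + 4136 = 9436.6132.
Equity: weight = 4985.1132/9436.6132 = 0.5283; cost = 14.88%.
Preferred: weight = 315.5/9436.6132 = 0.0334; cost = 8.2085%.
Mortgage bonds: weight = 4136/9436.6132 = 0.4383; after-tax cost = 5.4% × (1 − 15.6%) = 4.5576%.
WACC = 0.5283 × 14.8800% + 0.0334 × 8.2085% + 0.4383 × 4.5576% = 10.1327%.

10.13%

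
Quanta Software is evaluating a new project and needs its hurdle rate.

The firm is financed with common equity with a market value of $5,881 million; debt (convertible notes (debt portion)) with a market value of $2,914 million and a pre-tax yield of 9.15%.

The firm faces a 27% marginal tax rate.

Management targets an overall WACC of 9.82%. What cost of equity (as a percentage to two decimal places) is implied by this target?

Total capital V = 5881 + 2914 = 8795.
Equity weight = 5881/8795 = 0.6687.
Convertible notes (debt portion) weight = 2914/8795 = 0.3313.
Debt contribution = 0.3313 × 9.15% × (1 − 27%) = 2.2131%.
Required equity contribution = 9.82% − 2.2131% = 7.6069%.
Re = 7.6069% / 0.6687 = 11.3761%.

11.38%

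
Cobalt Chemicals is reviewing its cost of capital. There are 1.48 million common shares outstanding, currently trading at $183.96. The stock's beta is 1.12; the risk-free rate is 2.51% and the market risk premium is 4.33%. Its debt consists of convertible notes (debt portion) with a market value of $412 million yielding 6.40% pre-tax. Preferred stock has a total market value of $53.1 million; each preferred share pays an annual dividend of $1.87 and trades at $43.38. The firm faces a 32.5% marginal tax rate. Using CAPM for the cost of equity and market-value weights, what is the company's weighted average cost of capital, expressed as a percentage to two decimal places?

Cost of equity via CAPM: Re = 2.51% + 1.12 × 4.33% = 7.3596%.
Cost of preferred: Rp = 1.87 / 43.38 = 4.3107%.
Market value of equity E = 183.96 × 1.48m = 272.2608m.
Total capital V = 272.2608 + 53.1 + 412 = 737.3608.
Equity: weight = 272.2608/737.3608 = 0.3692; cost = 7.3596%.
Preferred: weight = 53.1/737.3608 = 0.0720; cost = 4.3107%.
Convertible notes (debt portion): weight = 412/737.3608 = 0.5587; after-tax cost = 6.4% × (1 − 32.5%) = 4.3200%.
WACC = 0.3692 × 7.3596% + 0.0720 × 4.3107% + 0.5587 × 4.3200% = 5.4417%.

5.44%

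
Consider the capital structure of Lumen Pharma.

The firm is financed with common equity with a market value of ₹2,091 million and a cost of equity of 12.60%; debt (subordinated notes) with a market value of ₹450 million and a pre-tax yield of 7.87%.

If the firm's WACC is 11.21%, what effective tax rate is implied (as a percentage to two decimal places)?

39.63%

Total capital V = 2091 + 450 = 2541.
Equity weight = 2091/2541 = 0.8229.
Subordinated notes weight = 450/2541 = 0.1771.
Equity contribution = 0.8229 × 12.6% = 10.3686%.
Debt contribution must be 11.21% − 10.3686% = 0.8414%.
0.1771 × 7.87% × (1 − T) = 0.8414%  ⇒  (1 − T) = 0.6037.
T = 39.6298%.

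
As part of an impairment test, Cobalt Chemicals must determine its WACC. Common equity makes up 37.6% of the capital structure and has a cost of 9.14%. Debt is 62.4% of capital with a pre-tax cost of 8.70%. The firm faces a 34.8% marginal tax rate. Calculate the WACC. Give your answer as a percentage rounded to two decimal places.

After-tax cost of debt = 8.7% × (1 − 34.8%) = 5.6724%.
WACC = 0.376 × 9.1400% + 0.624 × 5.6724% = 6.9762%.

6.98%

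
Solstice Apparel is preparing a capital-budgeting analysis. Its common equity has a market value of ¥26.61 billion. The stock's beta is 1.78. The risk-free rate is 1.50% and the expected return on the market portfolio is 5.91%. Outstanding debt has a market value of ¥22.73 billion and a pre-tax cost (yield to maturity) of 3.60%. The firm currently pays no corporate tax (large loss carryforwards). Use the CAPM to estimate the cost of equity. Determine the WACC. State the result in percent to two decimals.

Market risk premium = 5.91% − 1.5% = 4.41%.
Cost of equity via CAPM: Re = 1.5% + 1.78 × 4.41% = 9.3498%.
Total capital V = 26.61 + 22.73 = 49.34.
Equity: weight = 26.61/49.34 = 0.5393; cost = 9.3498%.
Debt: weight = 22.73/49.34 = 0.4607; after-tax cost = 3.6% × (1 − 0%) = 3.6000%.
WACC = 0.5393 × 9.3498% + 0.4607 × 3.6000% = 6.7010%.

6.70%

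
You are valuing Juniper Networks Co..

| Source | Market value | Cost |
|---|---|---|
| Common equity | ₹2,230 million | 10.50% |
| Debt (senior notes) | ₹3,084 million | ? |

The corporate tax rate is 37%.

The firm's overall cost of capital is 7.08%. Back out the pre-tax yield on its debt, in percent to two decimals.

7.31%

Total capital V = 2230 + 3084 = 5314.
Equity weight = 2230/5314 = 0.4196.
Senior notes weight = 3084/5314 = 0.5804.
Equity contribution = 0.4196 × 10.5% = 4.4063%.
Remaining for debt = 7.08% − 4.4063% = 2.6737%.
Rd × (1 − 37%) × 0.5804 = 2.6737%  ⇒  Rd = 7.3128%.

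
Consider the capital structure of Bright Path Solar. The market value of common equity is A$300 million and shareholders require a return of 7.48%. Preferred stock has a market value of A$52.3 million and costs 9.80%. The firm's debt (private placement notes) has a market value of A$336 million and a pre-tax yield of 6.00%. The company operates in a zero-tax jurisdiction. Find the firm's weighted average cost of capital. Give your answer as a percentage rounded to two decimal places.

Total capital V = 300 + 52.3 + 336 = 688.3.
Equity: weight = 300/688.3 = 0.4359; cost = 7.48%.
Preferred: weight = 52.3/688.3 = 0.0760; cost = 9.8%.
Private placement notes: weight = 336/688.3 = 0.4882; after-tax cost = 6% × (1 − 0%) = 6.0000%.
WACC = 0.4359 × 7.4800% + 0.0760 × 9.8000% + 0.4882 × 6.0000% = 6.9338%.

6.93%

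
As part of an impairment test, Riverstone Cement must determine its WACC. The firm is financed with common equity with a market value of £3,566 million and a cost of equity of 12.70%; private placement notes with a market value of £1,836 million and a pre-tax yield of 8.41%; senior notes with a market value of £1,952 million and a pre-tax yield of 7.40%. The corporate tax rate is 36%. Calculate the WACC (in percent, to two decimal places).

Total capital V = 3566 + 1836 + 1952 = 7354.
Equity: weight = 3566/7354 = 0.4849; cost = 12.7%.
Private placement notes: weight = 1836/7354 = 0.2497; after-tax cost = 8.41% × (1 − 36%) = 5.3824%.
Senior notes: weight = 1952/7354 = 0.2654; after-tax cost = 7.4% × (1 − 36%) = 4.7360%.
WACC = 0.4849 × 12.7000% + 0.2497 × 5.3824% + 0.2654 × 4.7360% = 8.7592%.

8.76%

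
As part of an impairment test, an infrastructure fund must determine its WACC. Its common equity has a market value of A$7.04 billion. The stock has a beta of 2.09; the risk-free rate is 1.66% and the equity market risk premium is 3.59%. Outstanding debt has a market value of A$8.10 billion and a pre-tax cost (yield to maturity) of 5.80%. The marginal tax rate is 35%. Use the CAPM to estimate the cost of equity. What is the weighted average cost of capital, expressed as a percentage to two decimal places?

6.28%

Cost of equity via CAPM: Re = 1.66% + 2.09 × 3.59% = 9.1631%.
Total capital V = 7.04 + 8.1 = 15.14.
Equity: weight = 7.04/15.14 = 0.4650; cost = 9.1631%.
Debt: weight = 8.1/15.14 = 0.5350; after-tax cost = 5.8% × (1 − 35%) = 3.7700%.
WACC = 0.4650 × 9.1631% + 0.5350 × 3.7700% = 6.2778%.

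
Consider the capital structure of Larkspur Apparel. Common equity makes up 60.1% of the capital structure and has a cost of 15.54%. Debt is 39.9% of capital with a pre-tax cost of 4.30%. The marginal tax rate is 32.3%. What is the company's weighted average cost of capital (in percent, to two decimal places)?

After-tax cost of debt = 4.3% × (1 − 32.3%) = 2.9111%.
WACC = 0.601 × 15.5400% + 0.399 × 2.9111% = 10.5011%.

10.50%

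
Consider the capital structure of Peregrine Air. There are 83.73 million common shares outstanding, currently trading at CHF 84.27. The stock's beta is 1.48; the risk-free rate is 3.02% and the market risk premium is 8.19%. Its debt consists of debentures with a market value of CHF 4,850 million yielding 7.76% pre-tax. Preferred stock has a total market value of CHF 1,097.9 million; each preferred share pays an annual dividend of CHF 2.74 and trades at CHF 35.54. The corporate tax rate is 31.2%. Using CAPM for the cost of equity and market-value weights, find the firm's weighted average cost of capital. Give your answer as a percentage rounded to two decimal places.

Cost of equity via CAPM: Re = 3.02% + 1.48 × 8.19% = 15.1412%.
Cost of preferred: Rp = 2.74 / 35.54 = 7.7096%.
Market value of equity E = 84.27 × 83.73m = 7055.9271m.
Total capital V = 7055.9271 + 1097.9 + 4850 = 13003.8271.
Equity: weight = 7055.9271/13003.8271 = 0.5426; cost = 15.1412%.
Preferred: weight = 1097.9/13003.8271 = 0.0844; cost = 7.7096%.
Debentures: weight = 4850/13003.8271 = 0.3730; after-tax cost = 7.76% × (1 − 31.2%) = 5.3389%.
WACC = 0.5426 × 15.1412% + 0.0844 × 7.7096% + 0.3730 × 5.3389% = 10.8578%.

10.86%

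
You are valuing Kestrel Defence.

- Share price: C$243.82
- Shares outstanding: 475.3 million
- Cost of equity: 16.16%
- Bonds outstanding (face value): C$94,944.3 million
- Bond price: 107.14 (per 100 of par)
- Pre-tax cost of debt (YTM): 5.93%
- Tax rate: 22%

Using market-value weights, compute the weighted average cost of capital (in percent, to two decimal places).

Market value of equity E = 243.82 × 475.3m = 115887.646m. Market value of debt D = 94944.3m × 107.14/100 = 101723.32302m.
Total capital V = 115887.646 + 101723.32302 = 217610.96902.
Equity: weight = 115887.646/217610.96902 = 0.5325; cost = 16.16%.
Bonds outstanding: weight = 101723.32302/217610.96902 = 0.4675; after-tax cost = 5.93% × (1 − 22%) = 4.6254%.
WACC = 0.5325 × 16.1600% + 0.4675 × 4.6254% = 10.7681%.

10.77%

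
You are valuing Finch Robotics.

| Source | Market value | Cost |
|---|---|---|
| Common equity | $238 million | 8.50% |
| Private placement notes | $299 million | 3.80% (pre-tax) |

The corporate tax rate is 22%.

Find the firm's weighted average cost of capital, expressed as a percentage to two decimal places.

5.42%

Total capital V = 238 + 299 = 537.
Equity: weight = 238/537 = 0.4432; cost = 8.5%.
Private placement notes: weight = 299/537 = 0.5568; after-tax cost = 3.8% × (1 − 22%) = 2.9640%.
WACC = 0.4432 × 8.5000% + 0.5568 × 2.9640% = 5.4176%.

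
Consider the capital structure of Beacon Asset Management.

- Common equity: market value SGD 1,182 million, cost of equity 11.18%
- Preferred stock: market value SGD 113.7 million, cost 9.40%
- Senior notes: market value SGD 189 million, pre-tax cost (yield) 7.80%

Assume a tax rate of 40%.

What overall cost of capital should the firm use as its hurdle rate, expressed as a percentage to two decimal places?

Total capital V = 1182 + 113.7 + 189 = 1484.7.
Equity: weight = 1182/1484.7 = 0.7961; cost = 11.18%.
Preferred: weight = 113.7/1484.7 = 0.0766; cost = 9.4%.
Senior notes: weight = 189/1484.7 = 0.1273; after-tax cost = 7.8% × (1 − 40%) = 4.6800%.
WACC = 0.7961 × 11.1800% + 0.0766 × 9.4000% + 0.1273 × 4.6800% = 10.2162%.

10.22%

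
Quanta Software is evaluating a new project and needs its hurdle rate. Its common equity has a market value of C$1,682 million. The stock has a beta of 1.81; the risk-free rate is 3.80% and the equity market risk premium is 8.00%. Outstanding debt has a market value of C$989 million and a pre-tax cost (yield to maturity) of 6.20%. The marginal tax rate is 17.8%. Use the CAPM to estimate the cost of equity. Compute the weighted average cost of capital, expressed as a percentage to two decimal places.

13.40%

Cost of equity via CAPM: Re = 3.8% + 1.81 × 8.0% = 18.2800%.
Total capital V = 1682 + 989 = 2671.
Equity: weight = 1682/2671 = 0.6297; cost = 18.28%.
Debt: weight = 989/2671 = 0.3703; after-tax cost = 6.2% × (1 − 17.8%) = 5.0964%.
WACC = 0.6297 × 18.2800% + 0.3703 × 5.0964% = 13.3985%.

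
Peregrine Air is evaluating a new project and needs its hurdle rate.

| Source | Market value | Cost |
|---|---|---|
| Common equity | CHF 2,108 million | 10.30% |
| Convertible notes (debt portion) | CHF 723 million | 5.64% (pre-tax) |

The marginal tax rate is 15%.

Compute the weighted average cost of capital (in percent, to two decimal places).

8.89%

Total capital V = 2108 + 723 = 2831.
Equity: weight = 2108/2831 = 0.7446; cost = 10.3%.
Convertible notes (debt portion): weight = 723/2831 = 0.2554; after-tax cost = 5.64% × (1 − 15%) = 4.7940%.
WACC = 0.7446 × 10.3000% + 0.2554 × 4.7940% = 8.8938%.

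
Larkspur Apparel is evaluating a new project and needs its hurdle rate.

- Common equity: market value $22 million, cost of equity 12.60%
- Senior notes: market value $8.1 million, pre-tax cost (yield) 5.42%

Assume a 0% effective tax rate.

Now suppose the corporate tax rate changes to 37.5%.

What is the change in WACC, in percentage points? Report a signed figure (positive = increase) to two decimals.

Current WACC:
Total capital V = 22 + 8.1 = 30.1.
Equity: weight = 22/30.1 = 0.7309; cost = 12.6%.
Senior notes: weight = 8.1/30.1 = 0.2691; after-tax cost = 5.42% × (1 − 0%) = 5.4200%.
WACC = 0.7309 × 12.6000% + 0.2691 × 5.4200% = 10.6678%.
After the change:
Total capital V = 22 + 8.1 = 30.1.
Equity: weight = 22/30.1 = 0.7309; cost = 12.6%.
Senior notes: weight = 8.1/30.1 = 0.2691; after-tax cost = 5.42% × (1 − 37.5%) = 3.3875%.
WACC = 0.7309 × 12.6000% + 0.2691 × 3.3875% = 10.1209%.
Change in WACC = 10.1209% − 10.6678% = -0.5470 pp.

-0.55 pp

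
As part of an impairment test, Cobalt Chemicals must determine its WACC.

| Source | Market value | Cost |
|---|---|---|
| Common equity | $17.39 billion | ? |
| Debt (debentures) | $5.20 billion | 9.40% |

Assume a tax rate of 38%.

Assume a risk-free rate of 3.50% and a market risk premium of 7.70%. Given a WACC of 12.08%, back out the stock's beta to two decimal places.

Total capital V = 17.39 + 5.2 = 22.59.
Equity weight = 17.39/22.59 = 0.7698.
Debentures weight = 5.2/22.59 = 0.2302.
Debt contribution = 0.2302 × 9.4% × (1 − 38%) = 1.3415%.
Required equity contribution = 12.08% − 1.3415% = 10.7385%  ⇒  Re = 13.9495%.
CAPM: 13.9495% = 3.5% + β × 7.7%  ⇒  β = 1.3571.

1.36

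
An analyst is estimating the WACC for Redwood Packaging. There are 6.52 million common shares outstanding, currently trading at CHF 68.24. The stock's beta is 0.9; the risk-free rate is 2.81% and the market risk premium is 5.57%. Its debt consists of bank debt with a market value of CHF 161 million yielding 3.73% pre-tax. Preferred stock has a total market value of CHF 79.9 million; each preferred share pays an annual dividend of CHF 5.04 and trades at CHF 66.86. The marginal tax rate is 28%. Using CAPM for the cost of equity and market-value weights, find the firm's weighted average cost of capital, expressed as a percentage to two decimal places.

6.58%

Cost of equity via CAPM: Re = 2.81% + 0.9 × 5.57% = 7.8230%.
Cost of preferred: Rp = 5.04 / 66.86 = 7.5381%.
Market value of equity E = 68.24 × 6.52m = 444.9248m.
Total capital V = 444.9248 + 79.9 + 161 = 685.8248.
Equity: weight = 444.9248/685.8248 = 0.6487; cost = 7.823%.
Preferred: weight = 79.9/685.8248 = 0.1165; cost = 7.5381%.
Bank debt: weight = 161/685.8248 = 0.2348; after-tax cost = 3.73% × (1 − 28%) = 2.6856%.
WACC = 0.6487 × 7.8230% + 0.1165 × 7.5381% + 0.2348 × 2.6856% = 6.5838%.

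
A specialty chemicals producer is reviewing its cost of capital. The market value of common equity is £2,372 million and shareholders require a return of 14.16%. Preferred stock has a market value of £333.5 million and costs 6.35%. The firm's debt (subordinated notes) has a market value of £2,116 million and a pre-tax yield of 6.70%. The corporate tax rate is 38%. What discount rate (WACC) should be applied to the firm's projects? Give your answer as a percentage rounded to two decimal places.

9.23%

Total capital V = 2372 + 333.5 + 2116 = 4821.5.
Equity: weight = 2372/4821.5 = 0.4920; cost = 14.16%.
Preferred: weight = 333.5/4821.5 = 0.0692; cost = 6.35%.
Subordinated notes: weight = 2116/4821.5 = 0.4389; after-tax cost = 6.7% × (1 − 38%) = 4.1540%.
WACC = 0.4920 × 14.1600% + 0.0692 × 6.3500% + 0.4389 × 4.1540% = 9.2285%.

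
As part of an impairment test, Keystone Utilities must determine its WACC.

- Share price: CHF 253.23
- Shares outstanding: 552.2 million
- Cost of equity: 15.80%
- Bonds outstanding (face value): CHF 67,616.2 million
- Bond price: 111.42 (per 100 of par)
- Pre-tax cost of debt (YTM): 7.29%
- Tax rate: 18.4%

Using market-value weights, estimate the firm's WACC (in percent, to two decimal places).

12.35%

Market value of equity E = 253.23 × 552.2m = 139833.606m. Market value of debt D = 67616.2m × 111.42/100 = 75337.97004m.
Total capital V = 139833.606 + 75337.97004 = 215171.57604.
Equity: weight = 139833.606/215171.57604 = 0.6499; cost = 15.8%.
Bonds outstanding: weight = 75337.97004/215171.57604 = 0.3501; after-tax cost = 7.29% × (1 − 18.4%) = 5.9486%.
WACC = 0.6499 × 15.8000% + 0.3501 × 5.9486% = 12.3507%.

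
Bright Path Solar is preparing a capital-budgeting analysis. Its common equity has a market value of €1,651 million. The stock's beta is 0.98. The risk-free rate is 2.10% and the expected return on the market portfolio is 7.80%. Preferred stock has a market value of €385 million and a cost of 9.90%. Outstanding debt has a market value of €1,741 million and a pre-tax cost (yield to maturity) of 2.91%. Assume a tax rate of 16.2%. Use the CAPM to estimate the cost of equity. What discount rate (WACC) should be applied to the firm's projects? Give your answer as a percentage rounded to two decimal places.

5.49%

Market risk premium = 7.8% − 2.1% = 5.7%.
Cost of equity via CAPM: Re = 2.1% + 0.98 × 5.7% = 7.6860%.
Total capital V = 1651 + 385 + 1741 = 3777.
Equity: weight = 1651/3777 = 0.4371; cost = 7.686%.
Preferred: weight = 385/3777 = 0.1019; cost = 9.9%.
Debt: weight = 1741/3777 = 0.4609; after-tax cost = 2.91% × (1 − 16.2%) = 2.4386%.
WACC = 0.4371 × 7.6860% + 0.1019 × 9.9000% + 0.4609 × 2.4386% = 5.4929%.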